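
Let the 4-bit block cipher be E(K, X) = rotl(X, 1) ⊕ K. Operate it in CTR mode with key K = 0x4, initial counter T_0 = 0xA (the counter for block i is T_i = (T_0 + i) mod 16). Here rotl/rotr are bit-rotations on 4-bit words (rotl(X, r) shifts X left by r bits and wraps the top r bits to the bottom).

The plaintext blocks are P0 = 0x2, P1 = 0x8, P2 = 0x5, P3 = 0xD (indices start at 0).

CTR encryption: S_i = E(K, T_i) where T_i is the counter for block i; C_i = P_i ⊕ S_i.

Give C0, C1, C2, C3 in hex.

C0: T = 0xA, S = E(K, T) = 0x1; 0x2 ⊕ 0x1 = 0x3.
C1: T = 0xB, S = E(K, T) = 0x3; 0x8 ⊕ 0x3 = 0xB.
C2: T = 0xC, S = E(K, T) = 0xD; 0x5 ⊕ 0xD = 0x8.
C3: T = 0xD, S = E(K, T) = 0xF; 0xD ⊕ 0xF = 0x2.

C0 = 0x3, C1 = 0xB, C2 = 0x8, C3 = 0x2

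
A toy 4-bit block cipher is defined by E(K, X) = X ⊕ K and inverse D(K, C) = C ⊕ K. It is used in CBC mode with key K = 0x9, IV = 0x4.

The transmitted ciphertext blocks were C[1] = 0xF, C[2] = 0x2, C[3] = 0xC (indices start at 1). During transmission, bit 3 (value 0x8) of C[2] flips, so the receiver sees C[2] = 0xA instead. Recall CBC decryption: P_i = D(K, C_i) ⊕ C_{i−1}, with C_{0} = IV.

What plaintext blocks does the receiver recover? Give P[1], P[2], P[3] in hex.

Only C[2] changed, to 0xA. In CBC, a change in C_i garbles P_i and flips the same bit in P_{i+1}. Decrypting the received ciphertext:
P[1]: D(K, 0xF) = 0x6; 0x6 ⊕ 0x4 = 0x2.
P[2]: D(K, 0xA) = 0x3; 0x3 ⊕ 0xF = 0xC.
P[3]: D(K, 0xC) = 0x5; 0x5 ⊕ 0xA = 0xF.
Blocks that differ from the original plaintext: P[2], P[3].

P[1] = 0x2, P[2] = 0xC, P[3] = 0xF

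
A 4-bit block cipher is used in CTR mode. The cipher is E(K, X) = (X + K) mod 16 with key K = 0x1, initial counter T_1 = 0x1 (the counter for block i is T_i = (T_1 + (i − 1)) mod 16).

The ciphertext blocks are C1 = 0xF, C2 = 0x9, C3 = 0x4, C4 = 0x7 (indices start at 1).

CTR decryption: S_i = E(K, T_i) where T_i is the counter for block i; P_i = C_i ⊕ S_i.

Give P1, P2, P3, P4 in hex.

P1 = 0xD, P2 = 0xA, P3 = 0x0, P4 = 0x2

P1: T = 0x1, S = E(K, T) = 0x2; 0xF ⊕ 0x2 = 0xD.
P2: T = 0x2, S = E(K, T) = 0x3; 0x9 ⊕ 0x3 = 0xA.
P3: T = 0x3, S = E(K, T) = 0x4; 0x4 ⊕ 0x4 = 0x0.
P4: T = 0x4, S = E(K, T) = 0x5; 0x7 ⊕ 0x5 = 0x2.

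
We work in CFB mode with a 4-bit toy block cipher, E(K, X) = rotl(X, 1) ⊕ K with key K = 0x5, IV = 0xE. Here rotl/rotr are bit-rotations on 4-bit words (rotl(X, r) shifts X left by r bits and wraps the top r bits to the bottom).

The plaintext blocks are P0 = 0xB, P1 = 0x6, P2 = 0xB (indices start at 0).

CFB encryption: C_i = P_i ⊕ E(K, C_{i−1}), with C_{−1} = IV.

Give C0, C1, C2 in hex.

C0 = 0x3, C1 = 0x5, C2 = 0x4

C0: E(K, 0xE) = 0x8; 0xB ⊕ 0x8 = 0x3.
C1: E(K, 0x3) = 0x3; 0x6 ⊕ 0x3 = 0x5.
C2: E(K, 0x5) = 0xF; 0xB ⊕ 0xF = 0x4.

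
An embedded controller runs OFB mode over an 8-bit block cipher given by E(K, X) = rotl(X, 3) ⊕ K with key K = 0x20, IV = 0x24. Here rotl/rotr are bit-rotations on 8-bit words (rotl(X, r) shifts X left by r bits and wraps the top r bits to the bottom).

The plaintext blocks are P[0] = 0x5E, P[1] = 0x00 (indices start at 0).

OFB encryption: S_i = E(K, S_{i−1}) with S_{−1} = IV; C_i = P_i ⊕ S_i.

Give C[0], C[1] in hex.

C[0] = 0x5F, C[1] = 0x28

C[0]: S = E(K, 0x24) = 0x01; 0x5E ⊕ 0x01 = 0x5F.
C[1]: S = E(K, 0x01) = 0x28; 0x00 ⊕ 0x28 = 0x28.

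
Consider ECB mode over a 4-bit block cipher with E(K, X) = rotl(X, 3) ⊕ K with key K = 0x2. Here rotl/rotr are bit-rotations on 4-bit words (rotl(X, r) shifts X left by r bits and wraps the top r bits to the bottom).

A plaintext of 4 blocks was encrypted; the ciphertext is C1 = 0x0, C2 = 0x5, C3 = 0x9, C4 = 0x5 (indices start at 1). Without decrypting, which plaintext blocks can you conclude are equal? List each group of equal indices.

ECB encrypts each block independently with the same key, so equal ciphertext blocks imply equal plaintext blocks.
C2 = C4 = 0x5, so P2 = P4.

P2 = P4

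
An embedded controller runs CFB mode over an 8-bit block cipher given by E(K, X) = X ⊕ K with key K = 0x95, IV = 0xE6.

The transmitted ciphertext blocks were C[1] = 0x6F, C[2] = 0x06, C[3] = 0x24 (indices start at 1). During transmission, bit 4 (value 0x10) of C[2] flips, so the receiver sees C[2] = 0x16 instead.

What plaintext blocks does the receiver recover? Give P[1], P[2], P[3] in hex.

P[1] = 0x1C, P[2] = 0xEC, P[3] = 0xA7

CFB decryption: P_i = C_i ⊕ E(K, C_{i−1}), with C_{0} = IV.
Only C[2] changed, to 0x16. In CFB, a change in C_i flips the same bit in P_i and garbles P_{i+1}. Decrypting the received ciphertext:
P[1]: E(K, 0xE6) = 0x73; 0x6F ⊕ 0x73 = 0x1C.
P[2]: E(K, 0x6F) = 0xFA; 0x16 ⊕ 0xFA = 0xEC.
P[3]: E(K, 0x16) = 0x83; 0x24 ⊕ 0x83 = 0xA7.
Blocks that differ from the original plaintext: P[2], P[3].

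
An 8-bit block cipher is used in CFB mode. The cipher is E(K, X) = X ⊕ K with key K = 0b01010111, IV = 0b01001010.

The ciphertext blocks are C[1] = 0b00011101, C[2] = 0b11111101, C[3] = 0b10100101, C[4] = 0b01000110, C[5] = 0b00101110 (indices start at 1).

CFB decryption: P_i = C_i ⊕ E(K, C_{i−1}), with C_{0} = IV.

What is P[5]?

P[5]: E(K, 0b01000110) = 0b00010001; 0b00101110 ⊕ 0b00010001 = 0b00111111.

P[5] = 0b00111111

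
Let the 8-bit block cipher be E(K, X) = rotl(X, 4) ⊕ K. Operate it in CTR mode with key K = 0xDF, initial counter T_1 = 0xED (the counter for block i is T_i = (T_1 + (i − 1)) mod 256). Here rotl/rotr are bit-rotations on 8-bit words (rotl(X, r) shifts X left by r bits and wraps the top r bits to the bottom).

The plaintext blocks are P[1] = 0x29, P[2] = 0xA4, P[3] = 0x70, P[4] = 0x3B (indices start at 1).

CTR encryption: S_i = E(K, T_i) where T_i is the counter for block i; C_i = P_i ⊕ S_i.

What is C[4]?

C[1]: T = 0xED, S = E(K, T) = 0x01; 0x29 ⊕ 0x01 = 0x28.
C[2]: T = 0xEE, S = E(K, T) = 0x31; 0xA4 ⊕ 0x31 = 0x95.
C[3]: T = 0xEF, S = E(K, T) = 0x21; 0x70 ⊕ 0x21 = 0x51.
C[4]: T = 0xF0, S = E(K, T) = 0xD0; 0x3B ⊕ 0xD0 = 0xEB.

C[4] = 0xEB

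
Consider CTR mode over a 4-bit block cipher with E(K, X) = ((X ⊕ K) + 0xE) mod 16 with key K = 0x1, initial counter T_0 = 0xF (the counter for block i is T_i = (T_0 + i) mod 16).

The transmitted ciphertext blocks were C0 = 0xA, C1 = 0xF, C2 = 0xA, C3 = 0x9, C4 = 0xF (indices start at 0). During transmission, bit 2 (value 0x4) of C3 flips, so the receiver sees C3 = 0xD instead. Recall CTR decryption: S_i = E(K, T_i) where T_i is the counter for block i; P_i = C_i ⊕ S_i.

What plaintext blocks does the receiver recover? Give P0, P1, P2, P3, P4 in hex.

P0 = 0x6, P1 = 0x0, P2 = 0x4, P3 = 0xC, P4 = 0xF

Only C3 changed, to 0xD. In CTR, a change in C_i flips the same bit in P_i only; the keystream is unaffected. Decrypting the received ciphertext:
P0: T = 0xF, S = E(K, T) = 0xC; 0xA ⊕ 0xC = 0x6.
P1: T = 0x0, S = E(K, T) = 0xF; 0xF ⊕ 0xF = 0x0.
P2: T = 0x1, S = E(K, T) = 0xE; 0xA ⊕ 0xE = 0x4.
P3: T = 0x2, S = E(K, T) = 0x1; 0xD ⊕ 0x1 = 0xC.
P4: T = 0x3, S = E(K, T) = 0x0; 0xF ⊕ 0x0 = 0xF.
Blocks that differ from the original plaintext: P3.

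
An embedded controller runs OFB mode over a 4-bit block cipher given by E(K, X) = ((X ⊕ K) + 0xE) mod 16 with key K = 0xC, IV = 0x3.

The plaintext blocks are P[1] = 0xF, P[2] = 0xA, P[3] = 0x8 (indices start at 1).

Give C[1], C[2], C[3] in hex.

OFB encryption: S_i = E(K, S_{i−1}) with S_{0} = IV; C_i = P_i ⊕ S_i.
C[1]: S = E(K, 0x3) = 0xD; 0xF ⊕ 0xD = 0x2.
C[2]: S = E(K, 0xD) = 0xF; 0xA ⊕ 0xF = 0x5.
C[3]: S = E(K, 0xF) = 0x1; 0x8 ⊕ 0x1 = 0x9.

C[1] = 0x2, C[2] = 0x5, C[3] = 0x9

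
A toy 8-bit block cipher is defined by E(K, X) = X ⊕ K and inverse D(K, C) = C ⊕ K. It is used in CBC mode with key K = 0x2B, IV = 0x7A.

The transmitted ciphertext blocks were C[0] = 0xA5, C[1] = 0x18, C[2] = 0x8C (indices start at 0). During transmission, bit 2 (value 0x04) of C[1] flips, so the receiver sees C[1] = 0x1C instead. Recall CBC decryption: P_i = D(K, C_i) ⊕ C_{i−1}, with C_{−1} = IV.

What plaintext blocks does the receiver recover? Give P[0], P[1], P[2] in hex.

P[0] = 0xF4, P[1] = 0x92, P[2] = 0xBB

Only C[1] changed, to 0x1C. In CBC, a change in C_i garbles P_i and flips the same bit in P_{i+1}. Decrypting the received ciphertext:
P[0]: D(K, 0xA5) = 0x8E; 0x8E ⊕ 0x7A = 0xF4.
P[1]: D(K, 0x1C) = 0x37; 0x37 ⊕ 0xA5 = 0x92.
P[2]: D(K, 0x8C) = 0xA7; 0xA7 ⊕ 0x1C = 0xBB.
Blocks that differ from the original plaintext: P[1], P[2].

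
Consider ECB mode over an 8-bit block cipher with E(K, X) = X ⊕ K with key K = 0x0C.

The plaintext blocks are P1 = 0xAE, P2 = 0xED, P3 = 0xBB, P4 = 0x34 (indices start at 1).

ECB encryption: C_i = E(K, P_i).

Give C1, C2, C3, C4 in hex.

C1: E(K, 0xAE) = 0xA2.
C2: E(K, 0xED) = 0xE1.
C3: E(K, 0xBB) = 0xB7.
C4: E(K, 0x34) = 0x38.

C1 = 0xA2, C2 = 0xE1, C3 = 0xB7, C4 = 0x38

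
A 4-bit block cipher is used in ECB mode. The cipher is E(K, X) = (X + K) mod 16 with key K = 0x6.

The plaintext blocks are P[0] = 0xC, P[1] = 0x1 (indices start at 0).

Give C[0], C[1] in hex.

C[0] = 0x2, C[1] = 0x7

ECB encryption: C_i = E(K, P_i).
C[0]: E(K, 0xC) = 0x2.
C[1]: E(K, 0x1) = 0x7.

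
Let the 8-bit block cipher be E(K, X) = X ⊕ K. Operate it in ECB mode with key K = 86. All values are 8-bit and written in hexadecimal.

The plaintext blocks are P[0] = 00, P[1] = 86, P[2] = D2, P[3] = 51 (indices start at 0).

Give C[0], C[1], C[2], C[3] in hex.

ECB encryption: C_i = E(K, P_i).
C[0]: E(K, 00) = 86.
C[1]: E(K, 86) = 00.
C[2]: E(K, D2) = 54.
C[3]: E(K, 51) = D7.

C[0] = 86, C[1] = 00, C[2] = 54, C[3] = D7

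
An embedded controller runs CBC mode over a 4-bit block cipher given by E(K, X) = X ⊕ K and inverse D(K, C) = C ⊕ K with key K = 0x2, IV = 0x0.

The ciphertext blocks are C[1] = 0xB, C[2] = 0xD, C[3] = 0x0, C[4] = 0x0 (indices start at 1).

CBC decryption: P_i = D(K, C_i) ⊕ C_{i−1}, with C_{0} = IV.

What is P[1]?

P[1]: D(K, 0xB) = 0x9; 0x9 ⊕ 0x0 = 0x9.

P[1] = 0x9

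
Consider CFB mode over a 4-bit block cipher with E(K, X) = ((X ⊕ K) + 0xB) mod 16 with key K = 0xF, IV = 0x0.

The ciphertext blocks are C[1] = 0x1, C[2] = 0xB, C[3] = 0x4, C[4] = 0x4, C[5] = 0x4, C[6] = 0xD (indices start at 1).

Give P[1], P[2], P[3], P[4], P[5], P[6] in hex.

P[1] = 0xB, P[2] = 0x2, P[3] = 0xB, P[4] = 0x2, P[5] = 0x2, P[6] = 0xB

CFB decryption: P_i = C_i ⊕ E(K, C_{i−1}), with C_{0} = IV.
P[1]: E(K, 0x0) = 0xA; 0x1 ⊕ 0xA = 0xB.
P[2]: E(K, 0x1) = 0x9; 0xB ⊕ 0x9 = 0x2.
P[3]: E(K, 0xB) = 0xF; 0x4 ⊕ 0xF = 0xB.
P[4]: E(K, 0x4) = 0x6; 0x4 ⊕ 0x6 = 0x2.
P[5]: E(K, 0x4) = 0x6; 0x4 ⊕ 0x6 = 0x2.
P[6]: E(K, 0x4) = 0x6; 0xD ⊕ 0x6 = 0xB.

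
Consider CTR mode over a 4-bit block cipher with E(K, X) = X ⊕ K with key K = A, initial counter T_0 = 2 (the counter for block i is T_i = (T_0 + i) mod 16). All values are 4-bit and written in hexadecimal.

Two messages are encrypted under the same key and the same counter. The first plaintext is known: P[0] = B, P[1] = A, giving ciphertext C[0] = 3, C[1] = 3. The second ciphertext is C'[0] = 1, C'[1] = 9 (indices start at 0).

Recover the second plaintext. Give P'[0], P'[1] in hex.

In CTR with a reused counter, both messages share the same keystream S_i, so C_i ⊕ C'_i = P_i ⊕ P'_i and thus P'_i = P_i ⊕ C_i ⊕ C'_i.
P'[0]: B ⊕ 3 ⊕ 1 = 9.
P'[1]: A ⊕ 3 ⊕ 9 = 0.

P'[0] = 9, P'[1] = 0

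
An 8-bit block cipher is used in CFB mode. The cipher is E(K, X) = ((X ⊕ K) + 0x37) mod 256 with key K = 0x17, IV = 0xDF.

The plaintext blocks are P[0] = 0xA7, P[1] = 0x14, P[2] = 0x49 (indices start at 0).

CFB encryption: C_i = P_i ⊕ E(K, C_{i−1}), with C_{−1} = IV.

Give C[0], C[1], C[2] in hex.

C[0] = 0x58, C[1] = 0x92, C[2] = 0xF5

C[0]: E(K, 0xDF) = 0xFF; 0xA7 ⊕ 0xFF = 0x58.
C[1]: E(K, 0x58) = 0x86; 0x14 ⊕ 0x86 = 0x92.
C[2]: E(K, 0x92) = 0xBC; 0x49 ⊕ 0xBC = 0xF5.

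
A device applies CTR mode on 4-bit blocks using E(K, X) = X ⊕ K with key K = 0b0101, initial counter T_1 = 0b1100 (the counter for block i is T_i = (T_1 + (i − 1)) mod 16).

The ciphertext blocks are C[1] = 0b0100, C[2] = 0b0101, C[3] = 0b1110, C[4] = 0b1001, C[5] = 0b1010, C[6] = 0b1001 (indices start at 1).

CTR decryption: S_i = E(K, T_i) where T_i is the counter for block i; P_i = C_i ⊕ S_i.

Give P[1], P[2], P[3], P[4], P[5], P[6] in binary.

P[1] = 0b1101, P[2] = 0b1101, P[3] = 0b0101, P[4] = 0b0011, P[5] = 0b1111, P[6] = 0b1101

P[1]: T = 0b1100, S = E(K, T) = 0b1001; 0b0100 ⊕ 0b1001 = 0b1101.
P[2]: T = 0b1101, S = E(K, T) = 0b1000; 0b0101 ⊕ 0b1000 = 0b1101.
P[3]: T = 0b1110, S = E(K, T) = 0b1011; 0b1110 ⊕ 0b1011 = 0b0101.
P[4]: T = 0b1111, S = E(K, T) = 0b1010; 0b1001 ⊕ 0b1010 = 0b0011.
P[5]: T = 0b0000, S = E(K, T) = 0b0101; 0b1010 ⊕ 0b0101 = 0b1111.
P[6]: T = 0b0001, S = E(K, T) = 0b0100; 0b1001 ⊕ 0b0100 = 0b1101.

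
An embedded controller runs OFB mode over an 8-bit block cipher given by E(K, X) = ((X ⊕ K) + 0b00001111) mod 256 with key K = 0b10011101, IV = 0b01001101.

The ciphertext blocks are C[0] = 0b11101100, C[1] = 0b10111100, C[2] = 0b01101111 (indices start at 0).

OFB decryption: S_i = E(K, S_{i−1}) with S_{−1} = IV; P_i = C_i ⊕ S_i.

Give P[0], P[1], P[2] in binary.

P[0]: S = E(K, 0b01001101) = 0b11011111; 0b11101100 ⊕ 0b11011111 = 0b00110011.
P[1]: S = E(K, 0b11011111) = 0b01010001; 0b10111100 ⊕ 0b01010001 = 0b11101101.
P[2]: S = E(K, 0b01010001) = 0b11011011; 0b01101111 ⊕ 0b11011011 = 0b10110100.

P[0] = 0b00110011, P[1] = 0b11101101, P[2] = 0b10110100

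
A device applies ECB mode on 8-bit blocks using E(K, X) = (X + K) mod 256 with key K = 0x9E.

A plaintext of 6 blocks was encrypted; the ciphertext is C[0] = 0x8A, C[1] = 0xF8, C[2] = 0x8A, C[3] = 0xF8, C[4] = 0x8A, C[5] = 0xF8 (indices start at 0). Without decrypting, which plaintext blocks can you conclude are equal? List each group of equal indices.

P[0] = P[2] = P[4]; P[1] = P[3] = P[5]

ECB encrypts each block independently with the same key, so equal ciphertext blocks imply equal plaintext blocks.
C[0] = C[2] = C[4] = 0x8A, so P[0] = P[2] = P[4].
C[1] = C[3] = C[5] = 0xF8, so P[1] = P[3] = P[5].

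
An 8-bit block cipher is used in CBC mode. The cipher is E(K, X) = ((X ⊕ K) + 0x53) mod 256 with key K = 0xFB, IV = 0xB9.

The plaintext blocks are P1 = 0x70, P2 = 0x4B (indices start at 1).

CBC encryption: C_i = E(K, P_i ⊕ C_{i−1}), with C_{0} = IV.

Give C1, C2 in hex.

C1: P1 ⊕ 0xB9 = 0xC9; E(K, 0xC9) = 0x85.
C2: P2 ⊕ 0x85 = 0xCE; E(K, 0xCE) = 0x88.

C1 = 0x85, C2 = 0x88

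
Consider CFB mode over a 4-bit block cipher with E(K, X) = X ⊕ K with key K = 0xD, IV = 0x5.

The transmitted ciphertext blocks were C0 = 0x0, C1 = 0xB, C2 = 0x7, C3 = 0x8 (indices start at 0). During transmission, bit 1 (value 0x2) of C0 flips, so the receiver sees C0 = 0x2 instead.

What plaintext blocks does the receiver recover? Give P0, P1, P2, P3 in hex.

CFB decryption: P_i = C_i ⊕ E(K, C_{i−1}), with C_{−1} = IV.
Only C0 changed, to 0x2. In CFB, a change in C_i flips the same bit in P_i and garbles P_{i+1}. Decrypting the received ciphertext:
P0: E(K, 0x5) = 0x8; 0x2 ⊕ 0x8 = 0xA.
P1: E(K, 0x2) = 0xF; 0xB ⊕ 0xF = 0x4.
P2: E(K, 0xB) = 0x6; 0x7 ⊕ 0x6 = 0x1.
P3: E(K, 0x7) = 0xA; 0x8 ⊕ 0xA = 0x2.
Blocks that differ from the original plaintext: P0, P1.

P0 = 0xA, P1 = 0x4, P2 = 0x1, P3 = 0x2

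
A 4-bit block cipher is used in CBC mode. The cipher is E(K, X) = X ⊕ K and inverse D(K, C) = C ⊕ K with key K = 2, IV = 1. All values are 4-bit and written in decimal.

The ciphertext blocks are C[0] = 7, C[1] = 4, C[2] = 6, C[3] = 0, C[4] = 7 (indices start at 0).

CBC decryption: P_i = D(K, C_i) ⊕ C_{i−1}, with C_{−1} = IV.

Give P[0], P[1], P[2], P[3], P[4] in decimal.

P[0]: D(K, 7) = 5; 5 ⊕ 1 = 4.
P[1]: D(K, 4) = 6; 6 ⊕ 7 = 1.
P[2]: D(K, 6) = 4; 4 ⊕ 4 = 0.
P[3]: D(K, 0) = 2; 2 ⊕ 6 = 4.
P[4]: D(K, 7) = 5; 5 ⊕ 0 = 5.

P[0] = 4, P[1] = 1, P[2] = 0, P[3] = 4, P[4] = 5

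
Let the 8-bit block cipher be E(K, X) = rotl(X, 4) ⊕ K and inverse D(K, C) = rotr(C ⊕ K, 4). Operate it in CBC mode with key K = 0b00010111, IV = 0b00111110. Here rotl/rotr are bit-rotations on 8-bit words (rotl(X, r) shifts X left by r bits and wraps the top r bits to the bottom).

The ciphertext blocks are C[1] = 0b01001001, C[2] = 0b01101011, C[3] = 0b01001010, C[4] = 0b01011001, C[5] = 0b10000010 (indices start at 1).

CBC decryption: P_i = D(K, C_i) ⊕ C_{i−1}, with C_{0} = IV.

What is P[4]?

P[4] = 0b10101110

P[4]: D(K, 0b01011001) = 0b11100100; 0b11100100 ⊕ 0b01001010 = 0b10101110.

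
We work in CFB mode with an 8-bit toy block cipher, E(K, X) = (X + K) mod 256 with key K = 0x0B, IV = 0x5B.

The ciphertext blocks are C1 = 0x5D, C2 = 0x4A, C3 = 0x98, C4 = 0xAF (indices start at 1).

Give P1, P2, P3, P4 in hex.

P1 = 0x3B, P2 = 0x22, P3 = 0xCD, P4 = 0x0C

CFB decryption: P_i = C_i ⊕ E(K, C_{i−1}), with C_{0} = IV.
P1: E(K, 0x5B) = 0x66; 0x5D ⊕ 0x66 = 0x3B.
P2: E(K, 0x5D) = 0x68; 0x4A ⊕ 0x68 = 0x22.
P3: E(K, 0x4A) = 0x55; 0x98 ⊕ 0x55 = 0xCD.
P4: E(K, 0x98) = 0xA3; 0xAF ⊕ 0xA3 = 0x0C.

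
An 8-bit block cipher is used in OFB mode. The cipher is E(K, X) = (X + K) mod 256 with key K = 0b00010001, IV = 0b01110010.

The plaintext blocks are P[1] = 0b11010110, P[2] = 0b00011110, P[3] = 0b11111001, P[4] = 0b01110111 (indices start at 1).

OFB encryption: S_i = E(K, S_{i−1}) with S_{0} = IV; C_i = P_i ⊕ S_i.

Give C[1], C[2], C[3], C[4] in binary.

C[1]: S = E(K, 0b01110010) = 0b10000011; 0b11010110 ⊕ 0b10000011 = 0b01010101.
C[2]: S = E(K, 0b10000011) = 0b10010100; 0b00011110 ⊕ 0b10010100 = 0b10001010.
C[3]: S = E(K, 0b10010100) = 0b10100101; 0b11111001 ⊕ 0b10100101 = 0b01011100.
C[4]: S = E(K, 0b10100101) = 0b10110110; 0b01110111 ⊕ 0b10110110 = 0b11000001.

C[1] = 0b01010101, C[2] = 0b10001010, C[3] = 0b01011100, C[4] = 0b11000001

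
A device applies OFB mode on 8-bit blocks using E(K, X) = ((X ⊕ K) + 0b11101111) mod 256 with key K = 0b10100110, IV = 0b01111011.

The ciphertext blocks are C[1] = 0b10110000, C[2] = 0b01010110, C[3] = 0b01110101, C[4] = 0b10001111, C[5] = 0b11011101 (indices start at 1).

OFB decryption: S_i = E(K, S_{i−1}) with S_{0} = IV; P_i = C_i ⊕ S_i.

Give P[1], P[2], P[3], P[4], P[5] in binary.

P[1] = 0b01111100, P[2] = 0b00001111, P[3] = 0b10011011, P[4] = 0b10111000, P[5] = 0b01011101

P[1]: S = E(K, 0b01111011) = 0b11001100; 0b10110000 ⊕ 0b11001100 = 0b01111100.
P[2]: S = E(K, 0b11001100) = 0b01011001; 0b01010110 ⊕ 0b01011001 = 0b00001111.
P[3]: S = E(K, 0b01011001) = 0b11101110; 0b01110101 ⊕ 0b11101110 = 0b10011011.
P[4]: S = E(K, 0b11101110) = 0b00110111; 0b10001111 ⊕ 0b00110111 = 0b10111000.
P[5]: S = E(K, 0b00110111) = 0b10000000; 0b11011101 ⊕ 0b10000000 = 0b01011101.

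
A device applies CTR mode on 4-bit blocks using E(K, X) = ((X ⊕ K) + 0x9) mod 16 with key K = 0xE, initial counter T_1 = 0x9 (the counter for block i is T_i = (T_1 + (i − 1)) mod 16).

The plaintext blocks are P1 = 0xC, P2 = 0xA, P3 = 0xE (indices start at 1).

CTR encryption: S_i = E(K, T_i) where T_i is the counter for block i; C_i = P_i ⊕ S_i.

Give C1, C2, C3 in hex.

C1 = 0xC, C2 = 0x7, C3 = 0x0

C1: T = 0x9, S = E(K, T) = 0x0; 0xC ⊕ 0x0 = 0xC.
C2: T = 0xA, S = E(K, T) = 0xD; 0xA ⊕ 0xD = 0x7.
C3: T = 0xB, S = E(K, T) = 0xE; 0xE ⊕ 0xE = 0x0.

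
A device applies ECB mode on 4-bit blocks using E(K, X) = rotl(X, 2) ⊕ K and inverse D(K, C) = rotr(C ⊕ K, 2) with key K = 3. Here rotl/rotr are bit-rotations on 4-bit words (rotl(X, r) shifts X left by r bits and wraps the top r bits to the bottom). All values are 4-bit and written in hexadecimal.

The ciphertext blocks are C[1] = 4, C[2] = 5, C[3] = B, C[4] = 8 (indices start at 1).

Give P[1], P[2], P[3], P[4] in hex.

P[1] = D, P[2] = 9, P[3] = 2, P[4] = E

ECB decryption: P_i = D(K, C_i).
P[1]: D(K, 4) = D.
P[2]: D(K, 5) = 9.
P[3]: D(K, B) = 2.
P[4]: D(K, 8) = E.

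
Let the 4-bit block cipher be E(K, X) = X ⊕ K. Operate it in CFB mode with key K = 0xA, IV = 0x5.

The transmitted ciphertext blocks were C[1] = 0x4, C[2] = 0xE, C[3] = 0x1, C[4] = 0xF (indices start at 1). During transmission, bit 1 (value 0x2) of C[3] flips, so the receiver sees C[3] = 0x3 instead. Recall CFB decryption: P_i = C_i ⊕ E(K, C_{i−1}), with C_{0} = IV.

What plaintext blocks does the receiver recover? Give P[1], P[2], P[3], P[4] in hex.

P[1] = 0xB, P[2] = 0x0, P[3] = 0x7, P[4] = 0x6

Only C[3] changed, to 0x3. In CFB, a change in C_i flips the same bit in P_i and garbles P_{i+1}. Decrypting the received ciphertext:
P[1]: E(K, 0x5) = 0xF; 0x4 ⊕ 0xF = 0xB.
P[2]: E(K, 0x4) = 0xE; 0xE ⊕ 0xE = 0x0.
P[3]: E(K, 0xE) = 0x4; 0x3 ⊕ 0x4 = 0x7.
P[4]: E(K, 0x3) = 0x9; 0xF ⊕ 0x9 = 0x6.
Blocks that differ from the original plaintext: P[3], P[4].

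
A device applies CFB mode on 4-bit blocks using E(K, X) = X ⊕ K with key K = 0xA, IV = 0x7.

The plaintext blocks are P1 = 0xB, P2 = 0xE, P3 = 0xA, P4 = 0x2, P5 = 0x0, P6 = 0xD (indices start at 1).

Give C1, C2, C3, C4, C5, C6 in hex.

C1 = 0x6, C2 = 0x2, C3 = 0x2, C4 = 0xA, C5 = 0x0, C6 = 0x7

CFB encryption: C_i = P_i ⊕ E(K, C_{i−1}), with C_{0} = IV.
C1: E(K, 0x7) = 0xD; 0xB ⊕ 0xD = 0x6.
C2: E(K, 0x6) = 0xC; 0xE ⊕ 0xC = 0x2.
C3: E(K, 0x2) = 0x8; 0xA ⊕ 0x8 = 0x2.
C4: E(K, 0x2) = 0x8; 0x2 ⊕ 0x8 = 0xA.
C5: E(K, 0xA) = 0x0; 0x0 ⊕ 0x0 = 0x0.
C6: E(K, 0x0) = 0xA; 0xD ⊕ 0xA = 0x7.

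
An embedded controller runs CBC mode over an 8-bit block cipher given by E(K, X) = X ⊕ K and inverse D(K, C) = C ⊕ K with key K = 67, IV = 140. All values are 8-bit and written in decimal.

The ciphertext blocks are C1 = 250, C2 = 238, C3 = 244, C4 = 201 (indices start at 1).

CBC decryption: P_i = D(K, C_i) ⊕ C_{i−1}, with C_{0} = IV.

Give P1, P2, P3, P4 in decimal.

P1: D(K, 250) = 185; 185 ⊕ 140 = 53.
P2: D(K, 238) = 173; 173 ⊕ 250 = 87.
P3: D(K, 244) = 183; 183 ⊕ 238 = 89.
P4: D(K, 201) = 138; 138 ⊕ 244 = 126.

P1 = 53, P2 = 87, P3 = 89, P4 = 126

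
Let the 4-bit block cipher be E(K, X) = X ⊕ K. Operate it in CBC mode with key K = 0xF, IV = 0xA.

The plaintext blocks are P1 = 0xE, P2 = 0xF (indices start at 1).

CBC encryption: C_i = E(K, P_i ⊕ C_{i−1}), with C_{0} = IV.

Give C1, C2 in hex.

C1: P1 ⊕ 0xA = 0x4; E(K, 0x4) = 0xB.
C2: P2 ⊕ 0xB = 0x4; E(K, 0x4) = 0xB.

C1 = 0xB, C2 = 0xB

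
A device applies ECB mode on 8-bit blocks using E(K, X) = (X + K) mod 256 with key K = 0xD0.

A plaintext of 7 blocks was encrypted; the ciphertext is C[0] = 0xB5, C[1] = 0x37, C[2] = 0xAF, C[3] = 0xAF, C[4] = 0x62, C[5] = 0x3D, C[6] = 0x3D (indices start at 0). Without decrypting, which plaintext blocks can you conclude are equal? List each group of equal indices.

P[2] = P[3]; P[5] = P[6]

ECB encrypts each block independently with the same key, so equal ciphertext blocks imply equal plaintext blocks.
C[2] = C[3] = 0xAF, so P[2] = P[3].
C[5] = C[6] = 0x3D, so P[5] = P[6].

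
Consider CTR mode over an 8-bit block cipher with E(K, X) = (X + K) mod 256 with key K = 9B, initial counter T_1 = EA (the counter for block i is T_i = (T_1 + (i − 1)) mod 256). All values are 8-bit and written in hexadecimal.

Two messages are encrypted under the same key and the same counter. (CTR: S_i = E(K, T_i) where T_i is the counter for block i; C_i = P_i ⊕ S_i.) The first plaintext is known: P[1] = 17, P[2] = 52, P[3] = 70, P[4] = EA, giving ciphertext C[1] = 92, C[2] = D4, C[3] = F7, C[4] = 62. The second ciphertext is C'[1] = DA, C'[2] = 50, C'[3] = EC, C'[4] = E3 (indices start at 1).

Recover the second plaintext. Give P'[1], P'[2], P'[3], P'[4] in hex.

In CTR with a reused counter, both messages share the same keystream S_i, so C_i ⊕ C'_i = P_i ⊕ P'_i and thus P'_i = P_i ⊕ C_i ⊕ C'_i.
P'[1]: 17 ⊕ 92 ⊕ DA = 5F.
P'[2]: 52 ⊕ D4 ⊕ 50 = D6.
P'[3]: 70 ⊕ F7 ⊕ EC = 6B.
P'[4]: EA ⊕ 62 ⊕ E3 = 6B.

P'[1] = 5F, P'[2] = D6, P'[3] = 6B, P'[4] = 6B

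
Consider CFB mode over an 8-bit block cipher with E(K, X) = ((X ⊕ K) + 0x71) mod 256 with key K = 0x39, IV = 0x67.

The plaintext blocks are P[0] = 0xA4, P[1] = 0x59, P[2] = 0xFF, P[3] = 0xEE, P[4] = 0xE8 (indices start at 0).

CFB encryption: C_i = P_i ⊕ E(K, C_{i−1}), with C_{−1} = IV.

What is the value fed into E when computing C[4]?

C[0]: E(K, 0x67) = 0xCF; 0xA4 ⊕ 0xCF = 0x6B.
C[1]: E(K, 0x6B) = 0xC3; 0x59 ⊕ 0xC3 = 0x9A.
C[2]: E(K, 0x9A) = 0x14; 0xFF ⊕ 0x14 = 0xEB.
C[3]: E(K, 0xEB) = 0x43; 0xEE ⊕ 0x43 = 0xAD.
C[4]: E(K, 0xAD) = 0x05; 0xE8 ⊕ 0x05 = 0xED.
So the input to E for block [4] is 0xAD.

0xAD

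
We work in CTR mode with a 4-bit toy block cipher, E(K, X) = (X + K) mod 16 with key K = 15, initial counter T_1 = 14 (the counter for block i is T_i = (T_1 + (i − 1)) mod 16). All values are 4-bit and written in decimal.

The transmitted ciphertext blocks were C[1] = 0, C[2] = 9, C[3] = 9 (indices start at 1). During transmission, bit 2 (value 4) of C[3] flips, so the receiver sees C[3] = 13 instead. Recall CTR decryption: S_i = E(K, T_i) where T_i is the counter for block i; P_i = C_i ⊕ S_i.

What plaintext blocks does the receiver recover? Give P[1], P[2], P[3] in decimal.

P[1] = 13, P[2] = 7, P[3] = 2

Only C[3] changed, to 13. In CTR, a change in C_i flips the same bit in P_i only; the keystream is unaffected. Decrypting the received ciphertext:
P[1]: T = 14, S = E(K, T) = 13; 0 ⊕ 13 = 13.
P[2]: T = 15, S = E(K, T) = 14; 9 ⊕ 14 = 7.
P[3]: T = 0, S = E(K, T) = 15; 13 ⊕ 15 = 2.
Blocks that differ from the original plaintext: P[3].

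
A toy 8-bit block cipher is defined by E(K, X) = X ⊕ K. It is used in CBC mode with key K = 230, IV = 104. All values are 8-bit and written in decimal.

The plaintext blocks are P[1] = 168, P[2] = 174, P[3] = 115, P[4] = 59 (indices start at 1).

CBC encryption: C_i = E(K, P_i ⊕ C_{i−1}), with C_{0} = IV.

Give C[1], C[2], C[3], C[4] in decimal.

C[1]: P[1] ⊕ 104 = 192; E(K, 192) = 38.
C[2]: P[2] ⊕ 38 = 136; E(K, 136) = 110.
C[3]: P[3] ⊕ 110 = 29; E(K, 29) = 251.
C[4]: P[4] ⊕ 251 = 192; E(K, 192) = 38.

C[1] = 38, C[2] = 110, C[3] = 251, C[4] = 38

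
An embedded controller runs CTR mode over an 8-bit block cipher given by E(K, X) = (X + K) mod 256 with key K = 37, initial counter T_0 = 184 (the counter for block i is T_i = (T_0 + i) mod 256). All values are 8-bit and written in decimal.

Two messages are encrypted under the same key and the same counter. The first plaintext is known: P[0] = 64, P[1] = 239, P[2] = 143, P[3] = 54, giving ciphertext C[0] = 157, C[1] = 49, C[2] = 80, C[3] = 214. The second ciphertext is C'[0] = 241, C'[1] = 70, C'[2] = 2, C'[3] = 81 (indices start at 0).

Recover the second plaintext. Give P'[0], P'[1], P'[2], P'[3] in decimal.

P'[0] = 44, P'[1] = 152, P'[2] = 221, P'[3] = 177

In CTR with a reused counter, both messages share the same keystream S_i, so C_i ⊕ C'_i = P_i ⊕ P'_i and thus P'_i = P_i ⊕ C_i ⊕ C'_i.
P'[0]: 64 ⊕ 157 ⊕ 241 = 44.
P'[1]: 239 ⊕ 49 ⊕ 70 = 152.
P'[2]: 143 ⊕ 80 ⊕ 2 = 221.
P'[3]: 54 ⊕ 214 ⊕ 81 = 177.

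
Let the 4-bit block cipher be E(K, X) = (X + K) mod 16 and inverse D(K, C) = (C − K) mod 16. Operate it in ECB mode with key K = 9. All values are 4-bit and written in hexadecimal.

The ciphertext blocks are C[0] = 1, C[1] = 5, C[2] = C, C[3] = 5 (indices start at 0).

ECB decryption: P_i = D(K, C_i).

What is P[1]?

P[1] = C

P[1]: D(K, 5) = C.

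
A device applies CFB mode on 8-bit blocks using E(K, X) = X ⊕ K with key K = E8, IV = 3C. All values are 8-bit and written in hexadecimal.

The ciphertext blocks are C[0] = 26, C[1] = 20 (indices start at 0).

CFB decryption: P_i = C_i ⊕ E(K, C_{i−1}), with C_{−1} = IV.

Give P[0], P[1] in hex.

P[0]: E(K, 3C) = D4; 26 ⊕ D4 = F2.
P[1]: E(K, 26) = CE; 20 ⊕ CE = EE.

P[0] = F2, P[1] = EE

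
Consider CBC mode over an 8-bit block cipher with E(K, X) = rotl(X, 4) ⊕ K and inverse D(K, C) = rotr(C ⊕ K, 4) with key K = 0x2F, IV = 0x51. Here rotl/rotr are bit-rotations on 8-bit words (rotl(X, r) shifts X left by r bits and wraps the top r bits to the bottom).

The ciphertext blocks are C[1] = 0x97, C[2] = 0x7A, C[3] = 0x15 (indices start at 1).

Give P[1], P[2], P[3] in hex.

CBC decryption: P_i = D(K, C_i) ⊕ C_{i−1}, with C_{0} = IV.
P[1]: D(K, 0x97) = 0x8B; 0x8B ⊕ 0x51 = 0xDA.
P[2]: D(K, 0x7A) = 0x55; 0x55 ⊕ 0x97 = 0xC2.
P[3]: D(K, 0x15) = 0xA3; 0xA3 ⊕ 0x7A = 0xD9.

P[1] = 0xDA, P[2] = 0xC2, P[3] = 0xD9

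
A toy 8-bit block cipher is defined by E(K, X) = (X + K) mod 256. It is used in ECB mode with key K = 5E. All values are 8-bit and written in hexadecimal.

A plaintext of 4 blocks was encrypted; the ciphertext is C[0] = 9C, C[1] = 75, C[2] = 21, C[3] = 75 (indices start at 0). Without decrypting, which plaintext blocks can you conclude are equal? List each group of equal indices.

ECB encrypts each block independently with the same key, so equal ciphertext blocks imply equal plaintext blocks.
C[1] = C[3] = 75, so P[1] = P[3].

P[1] = P[3]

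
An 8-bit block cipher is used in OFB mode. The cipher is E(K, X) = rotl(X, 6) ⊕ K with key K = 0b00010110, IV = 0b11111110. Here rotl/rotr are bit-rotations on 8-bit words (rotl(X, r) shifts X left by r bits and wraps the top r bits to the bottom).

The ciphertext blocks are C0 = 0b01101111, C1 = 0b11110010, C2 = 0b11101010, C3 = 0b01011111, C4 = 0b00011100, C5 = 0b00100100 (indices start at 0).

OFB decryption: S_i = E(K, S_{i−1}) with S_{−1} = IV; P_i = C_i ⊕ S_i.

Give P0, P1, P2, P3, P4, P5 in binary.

P0 = 0b11000110, P1 = 0b10001110, P2 = 0b11100011, P3 = 0b00001011, P4 = 0b00011111, P5 = 0b11110010

P0: S = E(K, 0b11111110) = 0b10101001; 0b01101111 ⊕ 0b10101001 = 0b11000110.
P1: S = E(K, 0b10101001) = 0b01111100; 0b11110010 ⊕ 0b01111100 = 0b10001110.
P2: S = E(K, 0b01111100) = 0b00001001; 0b11101010 ⊕ 0b00001001 = 0b11100011.
P3: S = E(K, 0b00001001) = 0b01010100; 0b01011111 ⊕ 0b01010100 = 0b00001011.
P4: S = E(K, 0b01010100) = 0b00000011; 0b00011100 ⊕ 0b00000011 = 0b00011111.
P5: S = E(K, 0b00000011) = 0b11010110; 0b00100100 ⊕ 0b11010110 = 0b11110010.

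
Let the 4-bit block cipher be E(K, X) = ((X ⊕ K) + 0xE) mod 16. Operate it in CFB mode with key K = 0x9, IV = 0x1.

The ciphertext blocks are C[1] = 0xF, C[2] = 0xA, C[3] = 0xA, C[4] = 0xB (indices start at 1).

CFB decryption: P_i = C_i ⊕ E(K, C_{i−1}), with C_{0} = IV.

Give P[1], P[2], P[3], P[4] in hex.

P[1]: E(K, 0x1) = 0x6; 0xF ⊕ 0x6 = 0x9.
P[2]: E(K, 0xF) = 0x4; 0xA ⊕ 0x4 = 0xE.
P[3]: E(K, 0xA) = 0x1; 0xA ⊕ 0x1 = 0xB.
P[4]: E(K, 0xA) = 0x1; 0xB ⊕ 0x1 = 0xA.

P[1] = 0x9, P[2] = 0xE, P[3] = 0xB, P[4] = 0xA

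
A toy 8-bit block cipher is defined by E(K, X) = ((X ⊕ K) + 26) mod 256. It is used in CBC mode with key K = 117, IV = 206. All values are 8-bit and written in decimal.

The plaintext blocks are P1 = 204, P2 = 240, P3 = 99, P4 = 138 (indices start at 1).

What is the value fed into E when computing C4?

216

CBC encryption: C_i = E(K, P_i ⊕ C_{i−1}), with C_{0} = IV.
C1: P1 ⊕ 206 = 2; E(K, 2) = 145.
C2: P2 ⊕ 145 = 97; E(K, 97) = 46.
C3: P3 ⊕ 46 = 77; E(K, 77) = 82.
C4: P4 ⊕ 82 = 216; E(K, 216) = 199.
So the input to E for block 4 is 216.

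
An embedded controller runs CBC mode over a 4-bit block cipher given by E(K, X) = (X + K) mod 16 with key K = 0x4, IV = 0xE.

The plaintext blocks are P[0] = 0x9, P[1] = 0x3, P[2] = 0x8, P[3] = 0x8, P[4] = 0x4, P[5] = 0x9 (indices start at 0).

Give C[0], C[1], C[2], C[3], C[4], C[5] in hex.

C[0] = 0xB, C[1] = 0xC, C[2] = 0x8, C[3] = 0x4, C[4] = 0x4, C[5] = 0x1

CBC encryption: C_i = E(K, P_i ⊕ C_{i−1}), with C_{−1} = IV.
C[0]: P[0] ⊕ 0xE = 0x7; E(K, 0x7) = 0xB.
C[1]: P[1] ⊕ 0xB = 0x8; E(K, 0x8) = 0xC.
C[2]: P[2] ⊕ 0xC = 0x4; E(K, 0x4) = 0x8.
C[3]: P[3] ⊕ 0x8 = 0x0; E(K, 0x0) = 0x4.
C[4]: P[4] ⊕ 0x4 = 0x0; E(K, 0x0) = 0x4.
C[5]: P[5] ⊕ 0x4 = 0xD; E(K, 0xD) = 0x1.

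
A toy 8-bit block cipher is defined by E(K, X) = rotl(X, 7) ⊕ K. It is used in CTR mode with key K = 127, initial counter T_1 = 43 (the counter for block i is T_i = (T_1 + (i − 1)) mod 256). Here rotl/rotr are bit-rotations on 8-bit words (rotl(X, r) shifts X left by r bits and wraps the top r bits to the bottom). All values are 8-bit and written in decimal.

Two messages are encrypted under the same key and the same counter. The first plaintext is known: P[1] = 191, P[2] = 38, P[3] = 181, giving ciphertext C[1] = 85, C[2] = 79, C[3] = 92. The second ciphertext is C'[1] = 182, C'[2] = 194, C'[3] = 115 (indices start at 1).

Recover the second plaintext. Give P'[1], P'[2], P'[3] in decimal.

In CTR with a reused counter, both messages share the same keystream S_i, so C_i ⊕ C'_i = P_i ⊕ P'_i and thus P'_i = P_i ⊕ C_i ⊕ C'_i.
P'[1]: 191 ⊕ 85 ⊕ 182 = 92.
P'[2]: 38 ⊕ 79 ⊕ 194 = 171.
P'[3]: 181 ⊕ 92 ⊕ 115 = 154.

P'[1] = 92, P'[2] = 171, P'[3] = 154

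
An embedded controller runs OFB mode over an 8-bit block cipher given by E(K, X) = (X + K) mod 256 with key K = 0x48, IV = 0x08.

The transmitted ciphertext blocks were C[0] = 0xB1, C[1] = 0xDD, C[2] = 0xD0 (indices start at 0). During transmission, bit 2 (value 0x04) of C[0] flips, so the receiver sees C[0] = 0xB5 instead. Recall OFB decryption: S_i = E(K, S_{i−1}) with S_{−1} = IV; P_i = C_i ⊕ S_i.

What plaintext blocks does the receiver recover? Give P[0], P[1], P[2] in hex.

Only C[0] changed, to 0xB5. In OFB, a change in C_i flips the same bit in P_i only; the keystream is unaffected. Decrypting the received ciphertext:
P[0]: S = E(K, 0x08) = 0x50; 0xB5 ⊕ 0x50 = 0xE5.
P[1]: S = E(K, 0x50) = 0x98; 0xDD ⊕ 0x98 = 0x45.
P[2]: S = E(K, 0x98) = 0xE0; 0xD0 ⊕ 0xE0 = 0x30.
Blocks that differ from the original plaintext: P[0].

P[0] = 0xE5, P[1] = 0x45, P[2] = 0x30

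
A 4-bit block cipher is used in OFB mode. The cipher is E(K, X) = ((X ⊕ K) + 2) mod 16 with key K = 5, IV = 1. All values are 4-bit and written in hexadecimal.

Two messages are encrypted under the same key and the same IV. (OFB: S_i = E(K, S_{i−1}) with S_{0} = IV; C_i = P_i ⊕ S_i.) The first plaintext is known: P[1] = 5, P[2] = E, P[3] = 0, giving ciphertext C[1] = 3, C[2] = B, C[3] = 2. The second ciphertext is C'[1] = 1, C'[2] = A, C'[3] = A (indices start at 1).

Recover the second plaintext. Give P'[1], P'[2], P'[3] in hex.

In OFB with a reused IV, both messages share the same keystream S_i, so C_i ⊕ C'_i = P_i ⊕ P'_i and thus P'_i = P_i ⊕ C_i ⊕ C'_i.
P'[1]: 5 ⊕ 3 ⊕ 1 = 7.
P'[2]: E ⊕ B ⊕ A = F.
P'[3]: 0 ⊕ 2 ⊕ A = 8.

P'[1] = 7, P'[2] = F, P'[3] = 8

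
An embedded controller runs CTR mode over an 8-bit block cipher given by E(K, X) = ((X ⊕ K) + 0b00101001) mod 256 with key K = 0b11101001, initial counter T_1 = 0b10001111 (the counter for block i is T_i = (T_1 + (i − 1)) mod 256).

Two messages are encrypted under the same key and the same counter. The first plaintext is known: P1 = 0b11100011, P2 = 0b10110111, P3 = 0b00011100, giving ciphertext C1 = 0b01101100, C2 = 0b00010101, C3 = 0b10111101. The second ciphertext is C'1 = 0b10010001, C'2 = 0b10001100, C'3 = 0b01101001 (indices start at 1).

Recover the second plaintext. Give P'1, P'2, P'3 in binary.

In CTR with a reused counter, both messages share the same keystream S_i, so C_i ⊕ C'_i = P_i ⊕ P'_i and thus P'_i = P_i ⊕ C_i ⊕ C'_i.
P'1: 0b11100011 ⊕ 0b01101100 ⊕ 0b10010001 = 0b00011110.
P'2: 0b10110111 ⊕ 0b00010101 ⊕ 0b10001100 = 0b00101110.
P'3: 0b00011100 ⊕ 0b10111101 ⊕ 0b01101001 = 0b11001000.

P'1 = 0b00011110, P'2 = 0b00101110, P'3 = 0b11001000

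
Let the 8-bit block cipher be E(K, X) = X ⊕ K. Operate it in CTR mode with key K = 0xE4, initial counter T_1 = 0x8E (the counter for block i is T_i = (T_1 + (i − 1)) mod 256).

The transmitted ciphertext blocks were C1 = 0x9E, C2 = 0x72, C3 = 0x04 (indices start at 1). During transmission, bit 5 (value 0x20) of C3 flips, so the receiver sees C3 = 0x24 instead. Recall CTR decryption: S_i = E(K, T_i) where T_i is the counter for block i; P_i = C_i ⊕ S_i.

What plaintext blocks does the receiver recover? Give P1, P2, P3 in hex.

Only C3 changed, to 0x24. In CTR, a change in C_i flips the same bit in P_i only; the keystream is unaffected. Decrypting the received ciphertext:
P1: T = 0x8E, S = E(K, T) = 0x6A; 0x9E ⊕ 0x6A = 0xF4.
P2: T = 0x8F, S = E(K, T) = 0x6B; 0x72 ⊕ 0x6B = 0x19.
P3: T = 0x90, S = E(K, T) = 0x74; 0x24 ⊕ 0x74 = 0x50.
Blocks that differ from the original plaintext: P3.

P1 = 0xF4, P2 = 0x19, P3 = 0x50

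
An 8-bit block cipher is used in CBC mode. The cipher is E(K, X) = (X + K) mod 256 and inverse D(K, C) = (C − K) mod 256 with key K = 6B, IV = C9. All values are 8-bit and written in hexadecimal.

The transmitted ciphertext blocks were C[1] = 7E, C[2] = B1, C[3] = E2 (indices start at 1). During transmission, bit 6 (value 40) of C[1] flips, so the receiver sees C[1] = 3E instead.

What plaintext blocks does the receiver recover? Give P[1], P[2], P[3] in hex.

CBC decryption: P_i = D(K, C_i) ⊕ C_{i−1}, with C_{0} = IV.
Only C[1] changed, to 3E. In CBC, a change in C_i garbles P_i and flips the same bit in P_{i+1}. Decrypting the received ciphertext:
P[1]: D(K, 3E) = D3; D3 ⊕ C9 = 1A.
P[2]: D(K, B1) = 46; 46 ⊕ 3E = 78.
P[3]: D(K, E2) = 77; 77 ⊕ B1 = C6.
Blocks that differ from the original plaintext: P[1], P[2].

P[1] = 1A, P[2] = 78, P[3] = C6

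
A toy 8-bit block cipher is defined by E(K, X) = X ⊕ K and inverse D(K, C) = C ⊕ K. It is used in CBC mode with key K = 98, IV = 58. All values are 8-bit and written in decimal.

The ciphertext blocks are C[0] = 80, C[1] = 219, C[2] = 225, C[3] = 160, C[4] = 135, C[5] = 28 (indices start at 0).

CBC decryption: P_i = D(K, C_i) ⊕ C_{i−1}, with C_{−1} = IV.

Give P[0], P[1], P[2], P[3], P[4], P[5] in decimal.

P[0]: D(K, 80) = 50; 50 ⊕ 58 = 8.
P[1]: D(K, 219) = 185; 185 ⊕ 80 = 233.
P[2]: D(K, 225) = 131; 131 ⊕ 219 = 88.
P[3]: D(K, 160) = 194; 194 ⊕ 225 = 35.
P[4]: D(K, 135) = 229; 229 ⊕ 160 = 69.
P[5]: D(K, 28) = 126; 126 ⊕ 135 = 249.

P[0] = 8, P[1] = 233, P[2] = 88, P[3] = 35, P[4] = 69, P[5] = 249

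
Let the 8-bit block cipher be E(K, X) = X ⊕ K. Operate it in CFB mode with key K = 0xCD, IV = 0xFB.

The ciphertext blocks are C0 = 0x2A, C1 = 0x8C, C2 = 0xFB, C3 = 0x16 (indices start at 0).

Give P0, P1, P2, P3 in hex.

P0 = 0x1C, P1 = 0x6B, P2 = 0xBA, P3 = 0x20

CFB decryption: P_i = C_i ⊕ E(K, C_{i−1}), with C_{−1} = IV.
P0: E(K, 0xFB) = 0x36; 0x2A ⊕ 0x36 = 0x1C.
P1: E(K, 0x2A) = 0xE7; 0x8C ⊕ 0xE7 = 0x6B.
P2: E(K, 0x8C) = 0x41; 0xFB ⊕ 0x41 = 0xBA.
P3: E(K, 0xFB) = 0x36; 0x16 ⊕ 0x36 = 0x20.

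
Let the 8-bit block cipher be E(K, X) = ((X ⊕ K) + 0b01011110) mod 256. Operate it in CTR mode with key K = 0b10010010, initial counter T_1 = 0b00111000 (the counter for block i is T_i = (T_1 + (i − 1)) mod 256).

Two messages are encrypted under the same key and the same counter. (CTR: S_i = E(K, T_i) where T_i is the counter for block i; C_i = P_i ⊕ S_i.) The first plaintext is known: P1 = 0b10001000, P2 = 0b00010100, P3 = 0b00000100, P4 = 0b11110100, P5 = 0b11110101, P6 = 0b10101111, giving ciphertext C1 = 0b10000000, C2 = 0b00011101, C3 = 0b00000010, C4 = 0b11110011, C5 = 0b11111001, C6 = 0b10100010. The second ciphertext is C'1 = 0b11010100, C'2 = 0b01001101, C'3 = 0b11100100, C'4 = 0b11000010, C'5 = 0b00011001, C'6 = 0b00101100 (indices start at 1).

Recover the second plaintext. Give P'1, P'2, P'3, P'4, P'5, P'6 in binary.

P'1 = 0b11011100, P'2 = 0b01000100, P'3 = 0b11100010, P'4 = 0b11000101, P'5 = 0b00010101, P'6 = 0b00100001

In CTR with a reused counter, both messages share the same keystream S_i, so C_i ⊕ C'_i = P_i ⊕ P'_i and thus P'_i = P_i ⊕ C_i ⊕ C'_i.
P'1: 0b10001000 ⊕ 0b10000000 ⊕ 0b11010100 = 0b11011100.
P'2: 0b00010100 ⊕ 0b00011101 ⊕ 0b01001101 = 0b01000100.
P'3: 0b00000100 ⊕ 0b00000010 ⊕ 0b11100100 = 0b11100010.
P'4: 0b11110100 ⊕ 0b11110011 ⊕ 0b11000010 = 0b11000101.
P'5: 0b11110101 ⊕ 0b11111001 ⊕ 0b00011001 = 0b00010101.
P'6: 0b10101111 ⊕ 0b10100010 ⊕ 0b00101100 = 0b00100001.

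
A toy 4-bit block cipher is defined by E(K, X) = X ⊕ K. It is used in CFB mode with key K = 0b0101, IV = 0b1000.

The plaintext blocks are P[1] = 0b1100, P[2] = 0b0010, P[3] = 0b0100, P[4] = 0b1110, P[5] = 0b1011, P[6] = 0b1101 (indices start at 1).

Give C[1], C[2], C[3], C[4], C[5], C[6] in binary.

CFB encryption: C_i = P_i ⊕ E(K, C_{i−1}), with C_{0} = IV.
C[1]: E(K, 0b1000) = 0b1101; 0b1100 ⊕ 0b1101 = 0b0001.
C[2]: E(K, 0b0001) = 0b0100; 0b0010 ⊕ 0b0100 = 0b0110.
C[3]: E(K, 0b0110) = 0b0011; 0b0100 ⊕ 0b0011 = 0b0111.
C[4]: E(K, 0b0111) = 0b0010; 0b1110 ⊕ 0b0010 = 0b1100.
C[5]: E(K, 0b1100) = 0b1001; 0b1011 ⊕ 0b1001 = 0b0010.
C[6]: E(K, 0b0010) = 0b0111; 0b1101 ⊕ 0b0111 = 0b1010.

C[1] = 0b0001, C[2] = 0b0110, C[3] = 0b0111, C[4] = 0b1100, C[5] = 0b0010, C[6] = 0b1010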